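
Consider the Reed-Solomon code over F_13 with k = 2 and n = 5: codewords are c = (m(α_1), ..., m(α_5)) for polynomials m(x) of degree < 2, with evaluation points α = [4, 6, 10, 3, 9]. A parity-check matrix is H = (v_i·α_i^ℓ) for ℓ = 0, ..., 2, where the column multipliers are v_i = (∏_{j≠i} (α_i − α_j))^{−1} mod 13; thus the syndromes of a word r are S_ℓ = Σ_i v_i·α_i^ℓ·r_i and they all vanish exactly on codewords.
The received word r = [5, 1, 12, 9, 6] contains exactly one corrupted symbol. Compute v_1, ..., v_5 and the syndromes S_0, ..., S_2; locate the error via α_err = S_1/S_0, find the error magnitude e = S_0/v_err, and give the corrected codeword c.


S = (11, 5, 7), error at position 1, error magnitude e = 3, c = [2, 1, 12, 9, 6].

Step 1: column multipliers v_i = (∏_{j≠i}(α_i − α_j))^{−1} mod 13.
  i = 1 (α = 4): (4−6)(4−10)(4−3)(4−9) = (−2)·(−6)·1·(−5) = −60 ≡ 5, so v_1 = 5^{−1} = 8 (mod 13).
  i = 2 (α = 6): (6−4)(6−10)(6−3)(6−9) = 2·(−4)·3·(−3) = 72 ≡ 7, so v_2 = 7^{−1} = 2 (mod 13).
  i = 3 (α = 10): (10−4)(10−6)(10−3)(10−9) = 6·4·7·1 = 168 ≡ 12, so v_3 = 12^{−1} = 12 (mod 13).
  i = 4 (α = 3): (3−4)(3−6)(3−10)(3−9) = (−1)·(−3)·(−7)·(−6) = 126 ≡ 9, so v_4 = 9^{−1} = 3 (mod 13).
  i = 5 (α = 9): (9−4)(9−6)(9−10)(9−3) = 5·3·(−1)·6 = −90 ≡ 1, so v_5 = 1^{−1} = 1 (mod 13).
  v = [8, 2, 12, 3, 1].
Step 2: syndromes of r = [5, 1, 12, 9, 6] (all sums mod 13).
  S_0 = Σ v_i r_i = 8·5 + 2·1 + 12·12 + 3·9 + 1·6 = 219 ≡ 11.
  S_1 = Σ v_i α_i r_i = 8·4·5 + 2·6·1 + 12·10·12 + 3·3·9 + 1·9·6 = 1747 ≡ 5.
  α_i^2 mod 13 = [3, 10, 9, 9, 3].
  S_2 = Σ v_i α_i^2 r_i = 8·3·5 + 2·10·1 + 12·9·12 + 3·9·9 + 1·3·6 = 1697 ≡ 7.
  S = (11, 5, 7) ≠ 0, so r is not a codeword (an error is present).
Step 3: locate the error. For a single error e at position i, S_ℓ = v_i·e·α_i^ℓ, so α_err = S_1/S_0.
  S_0^{−1} = 11^{−1} = 6 (mod 13), so α_err = 5·6 = 30 ≡ 4 = α_1. Error position i = 1.
  Consistency check: S_2/S_1 = 7·8 = 56 ≡ 4 = α_err ✓ (single-error assumption holds).
Step 4: error magnitude e = S_0/v_1 = S_0·∏_{j≠1}(α_1 − α_j) = 11·5 = 55 ≡ 3 (mod 13).
Step 5: correct position 1: c_1 = r_1 − e = 5 − 3 ≡ 2 (mod 13). Hence c = [2, 1, 12, 9, 6].
  Check: interpolating c through the α_i gives m(x) = 4 + 6·x (degree < 2) with m(α_i) = c_i for every i, so c is indeed a codeword.


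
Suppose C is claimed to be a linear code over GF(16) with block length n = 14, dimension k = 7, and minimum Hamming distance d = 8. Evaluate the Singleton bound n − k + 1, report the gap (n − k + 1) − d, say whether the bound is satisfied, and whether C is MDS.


Singleton RHS = n − k + 1 = 8, slack = 0, bound satisfied, MDS.

Singleton bound: d ≤ n − k + 1.
Here n = 14, k = 7, so n − k + 1 = 8.
Given d = 8, check d ≤ 8: YES.
Slack = (n − k + 1) − d = 0.
The code is MDS (slack = 0).
Description: the claimed parameters are [14, 7, 8]_16; such a code would be MDS (meets Singleton bound).


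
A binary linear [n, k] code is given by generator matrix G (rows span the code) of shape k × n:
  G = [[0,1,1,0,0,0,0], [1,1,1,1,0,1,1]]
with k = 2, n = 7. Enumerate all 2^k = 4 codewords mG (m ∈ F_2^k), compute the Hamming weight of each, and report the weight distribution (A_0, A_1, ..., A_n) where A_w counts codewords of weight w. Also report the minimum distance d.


Weight distribution: A_0 = 1, A_2 = 1, A_4 = 1, A_6 = 1. Minimum distance d = 2.

Enumerate all 2^2 = 4 messages m ∈ F_2^2.
For each, compute codeword c = mG in F_2^7, then tally its weight.
  m = 00 → c = 0000000, weight = 0.
  m = 10 → c = 0110000, weight = 2.
  m = 01 → c = 1111011, weight = 6.
  m = 11 → c = 1001011, weight = 4.
Tally weights:
  weight 0: 1 codewords.
  weight 2: 1 codewords.
  weight 4: 1 codewords.
  weight 6: 1 codewords.
Minimum distance d = smallest w > 0 with A_w > 0 = 2.
Sanity: Σ A_w = 4 = 2^2 = 4 ✓.


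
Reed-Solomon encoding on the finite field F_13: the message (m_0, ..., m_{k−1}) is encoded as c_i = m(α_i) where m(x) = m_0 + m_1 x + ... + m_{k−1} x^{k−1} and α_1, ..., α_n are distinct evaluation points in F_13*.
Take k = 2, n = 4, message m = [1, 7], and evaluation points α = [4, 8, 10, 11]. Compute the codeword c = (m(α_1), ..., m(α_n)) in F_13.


c = [3, 5, 6, 0]

Message polynomial: m(x) = 1 + 7·x (mod 13).
For each evaluation point α_i, compute m(α_i) mod 13:
  α_1 = 4: Horner steps 7 → 3, so m(4) = 3.
  α_2 = 8: Horner steps 7 → 5, so m(8) = 5.
  α_3 = 10: Horner steps 7 → 6, so m(10) = 6.
  α_4 = 11: Horner steps 7 → 0, so m(11) = 0.
Codeword c = [3, 5, 6, 0] ∈ F_13^4.


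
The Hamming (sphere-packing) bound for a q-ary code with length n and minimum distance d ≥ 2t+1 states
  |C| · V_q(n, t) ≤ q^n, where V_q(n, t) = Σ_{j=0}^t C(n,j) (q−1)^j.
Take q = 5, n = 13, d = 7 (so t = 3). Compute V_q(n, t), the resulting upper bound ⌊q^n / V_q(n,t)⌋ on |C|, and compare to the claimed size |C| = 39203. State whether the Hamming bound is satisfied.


V_q(n, t) = 19605, q^n = 1220703125, Hamming bound = 62264, |C| = 39203 ≤ bound (satisfied).

Step 1: Compute V_q(n, t) = Σ_{j=0}^3 C(n, j) (q−1)^j.
  j = 0: C(13,0)·(4)^0 = 1·1 = 1.
  j = 1: C(13,1)·(4)^1 = 13·4 = 52.
  j = 2: C(13,2)·(4)^2 = 78·16 = 1248.
  j = 3: C(13,3)·(4)^3 = 286·64 = 18304.
  V_q(n, t) = 1 + 52 + 1248 + 18304 = 19605.
Step 2: q^n = 5^13 = 1220703125.
Step 3: Hamming bound ⌊q^n / V_q(n,t)⌋ = ⌊1220703125/19605⌋ = 62264.
Step 4: Compare |C| = 39203 to 62264: satisfied.
The claimed |C| lies below the Hamming bound.


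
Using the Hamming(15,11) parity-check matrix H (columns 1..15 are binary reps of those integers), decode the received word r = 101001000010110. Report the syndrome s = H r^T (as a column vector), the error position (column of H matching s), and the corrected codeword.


s = (1, 1, 0, 0)^T, error position = 12, corrected codeword c = 101001000011110

Compute s = H r^T mod 2 one row at a time:
  s_1 = 0 + 0 + 0 + 1 + 0 + 1 + 1 + 0 = 3 ≡ 1 (mod 2).
  s_2 = 0 + 0 + 1 + 0 + 0 + 1 + 1 + 0 = 3 ≡ 1 (mod 2).
  s_3 = 0 + 1 + 1 + 0 + 0 + 1 + 1 + 0 = 4 ≡ 0 (mod 2).
  s_4 = 1 + 1 + 0 + 0 + 0 + 1 + 1 + 0 = 4 ≡ 0 (mod 2).
s = (1, 1, 0, 0)^T — this equals column 12 of H (binary 1100), so error is at position 12.
Correct: flip bit 12 of r = 101001000010110 to get c = 101001000011110.


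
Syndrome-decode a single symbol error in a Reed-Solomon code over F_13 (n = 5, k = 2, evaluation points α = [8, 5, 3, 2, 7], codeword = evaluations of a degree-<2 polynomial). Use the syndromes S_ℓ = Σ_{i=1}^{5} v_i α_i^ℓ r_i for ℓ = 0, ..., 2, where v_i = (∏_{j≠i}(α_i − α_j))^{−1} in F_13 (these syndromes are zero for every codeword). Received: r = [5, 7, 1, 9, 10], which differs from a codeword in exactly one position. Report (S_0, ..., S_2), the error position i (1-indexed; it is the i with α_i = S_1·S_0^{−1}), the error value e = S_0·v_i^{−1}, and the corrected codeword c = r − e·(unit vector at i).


S = (3, 9, 1), error at position 3, error magnitude e = 10, c = [5, 7, 4, 9, 10].

Step 1: column multipliers v_i = (∏_{j≠i}(α_i − α_j))^{−1} mod 13.
  i = 1 (α = 8): (8−5)(8−3)(8−2)(8−7) = 3·5·6·1 = 90 ≡ 12, so v_1 = 12^{−1} = 12 (mod 13).
  i = 2 (α = 5): (5−8)(5−3)(5−2)(5−7) = (−3)·2·3·(−2) = 36 ≡ 10, so v_2 = 10^{−1} = 4 (mod 13).
  i = 3 (α = 3): (3−8)(3−5)(3−2)(3−7) = (−5)·(−2)·1·(−4) = −40 ≡ 12, so v_3 = 12^{−1} = 12 (mod 13).
  i = 4 (α = 2): (2−8)(2−5)(2−3)(2−7) = (−6)·(−3)·(−1)·(−5) = 90 ≡ 12, so v_4 = 12^{−1} = 12 (mod 13).
  i = 5 (α = 7): (7−8)(7−5)(7−3)(7−2) = (−1)·2·4·5 = −40 ≡ 12, so v_5 = 12^{−1} = 12 (mod 13).
  v = [12, 4, 12, 12, 12].
Step 2: syndromes of r = [5, 7, 1, 9, 10] (all sums mod 13).
  S_0 = Σ v_i r_i = 12·5 + 4·7 + 12·1 + 12·9 + 12·10 = 328 ≡ 3.
  S_1 = Σ v_i α_i r_i = 12·8·5 + 4·5·7 + 12·3·1 + 12·2·9 + 12·7·10 = 1712 ≡ 9.
  α_i^2 mod 13 = [12, 12, 9, 4, 10].
  S_2 = Σ v_i α_i^2 r_i = 12·12·5 + 4·12·7 + 12·9·1 + 12·4·9 + 12·10·10 = 2796 ≡ 1.
  S = (3, 9, 1) ≠ 0, so r is not a codeword (an error is present).
Step 3: locate the error. For a single error e at position i, S_ℓ = v_i·e·α_i^ℓ, so α_err = S_1/S_0.
  S_0^{−1} = 3^{−1} = 9 (mod 13), so α_err = 9·9 = 81 ≡ 3 = α_3. Error position i = 3.
  Consistency check: S_2/S_1 = 1·3 = 3 ≡ 3 = α_err ✓ (single-error assumption holds).
Step 4: error magnitude e = S_0/v_3 = S_0·∏_{j≠3}(α_3 − α_j) = 3·12 = 36 ≡ 10 (mod 13).
Step 5: correct position 3: c_3 = r_3 − e = 1 − 10 ≡ 4 (mod 13). Hence c = [5, 7, 4, 9, 10].
  Check: interpolating c through the α_i gives m(x) = 6 + 8·x (degree < 2) with m(α_i) = c_i for every i, so c is indeed a codeword.


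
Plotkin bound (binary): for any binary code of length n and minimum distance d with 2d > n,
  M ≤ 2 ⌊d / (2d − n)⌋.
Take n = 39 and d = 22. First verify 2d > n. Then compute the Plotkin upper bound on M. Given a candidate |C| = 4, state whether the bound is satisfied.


Plotkin bound M ≤ 8; given |C| = 4 ≤ bound (satisfied).

Check applicability: 2d = 44, n = 39.
2d − n = 5 > 0, so Plotkin applies.
Compute d/(2d−n) = 22/5 ≈ 4.4000.
⌊d/(2d−n)⌋ = 4.
Plotkin bound: M ≤ 2·4 = 8.
Given |C| = 4, check: satisfied.
This |C| is below the Plotkin bound.


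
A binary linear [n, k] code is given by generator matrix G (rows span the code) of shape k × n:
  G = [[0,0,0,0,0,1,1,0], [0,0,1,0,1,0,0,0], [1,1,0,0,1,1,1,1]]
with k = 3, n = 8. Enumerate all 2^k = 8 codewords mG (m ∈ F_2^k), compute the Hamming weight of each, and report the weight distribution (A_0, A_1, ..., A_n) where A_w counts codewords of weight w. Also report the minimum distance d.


Weight distribution: A_0 = 1, A_2 = 2, A_4 = 3, A_6 = 2. Minimum distance d = 2.

Enumerate all 2^3 = 8 messages m ∈ F_2^3.
For each, compute codeword c = mG in F_2^8, then tally its weight.
  m = 000 → c = 00000000, weight = 0.
  m = 100 → c = 00000110, weight = 2.
  m = 010 → c = 00101000, weight = 2.
  m = 110 → c = 00101110, weight = 4.
  m = 001 → c = 11001111, weight = 6.
  m = 101 → c = 11001001, weight = 4.
  m = 011 → c = 11100111, weight = 6.
  m = 111 → c = 11100001, weight = 4.
Tally weights:
  weight 0: 1 codewords.
  weight 2: 2 codewords.
  weight 4: 3 codewords.
  weight 6: 2 codewords.
Minimum distance d = smallest w > 0 with A_w > 0 = 2.
Sanity: Σ A_w = 8 = 2^3 = 8 ✓.


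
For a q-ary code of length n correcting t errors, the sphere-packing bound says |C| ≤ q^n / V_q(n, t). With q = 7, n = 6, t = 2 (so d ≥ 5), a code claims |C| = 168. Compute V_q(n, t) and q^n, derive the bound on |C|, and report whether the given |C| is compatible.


V_q(n, t) = 577, q^n = 117649, Hamming bound = 203, |C| = 168 ≤ bound (satisfied).

Step 1: Compute V_q(n, t) = Σ_{j=0}^2 C(n, j) (q−1)^j.
  j = 0: C(6,0)·(6)^0 = 1·1 = 1.
  j = 1: C(6,1)·(6)^1 = 6·6 = 36.
  j = 2: C(6,2)·(6)^2 = 15·36 = 540.
  V_q(n, t) = 1 + 36 + 540 = 577.
Step 2: q^n = 7^6 = 117649.
Step 3: Hamming bound ⌊q^n / V_q(n,t)⌋ = ⌊117649/577⌋ = 203.
Step 4: Compare |C| = 168 to 203: satisfied.
The claimed |C| lies below the Hamming bound.


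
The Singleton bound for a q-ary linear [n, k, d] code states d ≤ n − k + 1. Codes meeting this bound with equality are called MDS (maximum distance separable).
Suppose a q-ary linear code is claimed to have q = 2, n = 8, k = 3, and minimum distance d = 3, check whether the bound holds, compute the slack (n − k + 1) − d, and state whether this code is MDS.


Singleton RHS = n − k + 1 = 6, slack = 3, bound satisfied, not MDS.

Singleton bound: d ≤ n − k + 1.
Here n = 8, k = 3, so n − k + 1 = 6.
Given d = 3, check d ≤ 6: YES.
Slack = (n − k + 1) − d = 3.
The code is NOT MDS (slack = 3 > 0).
Description: the claimed parameters are [8, 3, 3]_2; such a code would be non-MDS.


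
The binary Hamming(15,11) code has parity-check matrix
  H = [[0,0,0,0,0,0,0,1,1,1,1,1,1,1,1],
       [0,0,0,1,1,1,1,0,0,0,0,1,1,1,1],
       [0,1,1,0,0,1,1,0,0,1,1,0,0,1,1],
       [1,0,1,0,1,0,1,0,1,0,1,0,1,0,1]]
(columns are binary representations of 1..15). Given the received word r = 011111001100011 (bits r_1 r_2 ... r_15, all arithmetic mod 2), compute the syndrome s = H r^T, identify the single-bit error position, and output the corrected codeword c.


s = (0, 1, 0, 0)^T, error position = 4, corrected codeword c = 011011001100011

Compute s = H r^T mod 2 one row at a time:
  s_1 = 0 + 1 + 1 + 0 + 0 + 0 + 1 + 1 = 4 ≡ 0 (mod 2).
  s_2 = 1 + 1 + 1 + 0 + 0 + 0 + 1 + 1 = 5 ≡ 1 (mod 2).
  s_3 = 1 + 1 + 1 + 0 + 1 + 0 + 1 + 1 = 6 ≡ 0 (mod 2).
  s_4 = 0 + 1 + 1 + 0 + 1 + 0 + 0 + 1 = 4 ≡ 0 (mod 2).
s = (0, 1, 0, 0)^T — this equals column 4 of H (binary 0100), so error is at position 4.
Correct: flip bit 4 of r = 011111001100011 to get c = 011011001100011.


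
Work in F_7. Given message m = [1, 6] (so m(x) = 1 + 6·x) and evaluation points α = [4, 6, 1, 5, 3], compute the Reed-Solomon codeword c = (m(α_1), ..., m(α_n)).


c = [4, 2, 0, 3, 5]

Message polynomial: m(x) = 1 + 6·x (mod 7).
For each evaluation point α_i, compute m(α_i) mod 7:
  α_1 = 4: Horner steps 6 → 4, so m(4) = 4.
  α_2 = 6: Horner steps 6 → 2, so m(6) = 2.
  α_3 = 1: Horner steps 6 → 0, so m(1) = 0.
  α_4 = 5: Horner steps 6 → 3, so m(5) = 3.
  α_5 = 3: Horner steps 6 → 5, so m(3) = 5.
Codeword c = [4, 2, 0, 3, 5] ∈ F_7^5.


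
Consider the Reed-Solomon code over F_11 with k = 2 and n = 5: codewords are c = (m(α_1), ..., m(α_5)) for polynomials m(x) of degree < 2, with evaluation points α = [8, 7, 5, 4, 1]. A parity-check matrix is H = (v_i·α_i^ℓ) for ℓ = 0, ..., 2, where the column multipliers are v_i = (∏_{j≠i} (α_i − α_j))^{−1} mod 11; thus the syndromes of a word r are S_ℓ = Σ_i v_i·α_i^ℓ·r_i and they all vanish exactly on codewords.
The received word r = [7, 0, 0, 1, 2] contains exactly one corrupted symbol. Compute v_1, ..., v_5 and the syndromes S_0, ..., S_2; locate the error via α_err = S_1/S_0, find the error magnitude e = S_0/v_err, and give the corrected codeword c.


S = (7, 2, 10), error at position 3, error magnitude e = 3, c = [7, 0, 8, 1, 2].

Step 1: column multipliers v_i = (∏_{j≠i}(α_i − α_j))^{−1} mod 11.
  i = 1 (α = 8): (8−7)(8−5)(8−4)(8−1) = 1·3·4·7 = 84 ≡ 7, so v_1 = 7^{−1} = 8 (mod 11).
  i = 2 (α = 7): (7−8)(7−5)(7−4)(7−1) = (−1)·2·3·6 = −36 ≡ 8, so v_2 = 8^{−1} = 7 (mod 11).
  i = 3 (α = 5): (5−8)(5−7)(5−4)(5−1) = (−3)·(−2)·1·4 = 24 ≡ 2, so v_3 = 2^{−1} = 6 (mod 11).
  i = 4 (α = 4): (4−8)(4−7)(4−5)(4−1) = (−4)·(−3)·(−1)·3 = −36 ≡ 8, so v_4 = 8^{−1} = 7 (mod 11).
  i = 5 (α = 1): (1−8)(1−7)(1−5)(1−4) = (−7)·(−6)·(−4)·(−3) = 504 ≡ 9, so v_5 = 9^{−1} = 5 (mod 11).
  v = [8, 7, 6, 7, 5].
Step 2: syndromes of r = [7, 0, 0, 1, 2] (all sums mod 11).
  S_0 = Σ v_i r_i = 8·7 + 7·0 + 6·0 + 7·1 + 5·2 = 73 ≡ 7.
  S_1 = Σ v_i α_i r_i = 8·8·7 + 7·7·0 + 6·5·0 + 7·4·1 + 5·1·2 = 486 ≡ 2.
  α_i^2 mod 11 = [9, 5, 3, 5, 1].
  S_2 = Σ v_i α_i^2 r_i = 8·9·7 + 7·5·0 + 6·3·0 + 7·5·1 + 5·1·2 = 549 ≡ 10.
  S = (7, 2, 10) ≠ 0, so r is not a codeword (an error is present).
Step 3: locate the error. For a single error e at position i, S_ℓ = v_i·e·α_i^ℓ, so α_err = S_1/S_0.
  S_0^{−1} = 7^{−1} = 8 (mod 11), so α_err = 2·8 = 16 ≡ 5 = α_3. Error position i = 3.
  Consistency check: S_2/S_1 = 10·6 = 60 ≡ 5 = α_err ✓ (single-error assumption holds).
Step 4: error magnitude e = S_0/v_3 = S_0·∏_{j≠3}(α_3 − α_j) = 7·2 = 14 ≡ 3 (mod 11).
Step 5: correct position 3: c_3 = r_3 − e = 0 − 3 ≡ 8 (mod 11). Hence c = [7, 0, 8, 1, 2].
  Check: interpolating c through the α_i gives m(x) = 6 + 7·x (degree < 2) with m(α_i) = c_i for every i, so c is indeed a codeword.


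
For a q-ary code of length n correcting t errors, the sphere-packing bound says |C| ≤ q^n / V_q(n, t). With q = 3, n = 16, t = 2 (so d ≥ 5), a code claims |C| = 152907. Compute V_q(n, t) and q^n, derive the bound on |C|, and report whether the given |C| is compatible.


V_q(n, t) = 513, q^n = 43046721, Hamming bound = 83911, |C| = 152907 > bound (violated).

Step 1: Compute V_q(n, t) = Σ_{j=0}^2 C(n, j) (q−1)^j.
  j = 0: C(16,0)·(2)^0 = 1·1 = 1.
  j = 1: C(16,1)·(2)^1 = 16·2 = 32.
  j = 2: C(16,2)·(2)^2 = 120·4 = 480.
  V_q(n, t) = 1 + 32 + 480 = 513.
Step 2: q^n = 3^16 = 43046721.
Step 3: Hamming bound ⌊q^n / V_q(n,t)⌋ = ⌊43046721/513⌋ = 83911.
Step 4: Compare |C| = 152907 to 83911: violated.
The claimed |C| lies above the Hamming bound, so no 3-ary code of length 16 with d ≥ 5 can have 152907 codewords.


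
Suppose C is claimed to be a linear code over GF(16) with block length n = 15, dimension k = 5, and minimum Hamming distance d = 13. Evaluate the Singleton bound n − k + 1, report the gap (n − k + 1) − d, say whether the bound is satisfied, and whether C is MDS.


Singleton RHS = n − k + 1 = 11, slack = -2, bound violated (no such code; not MDS).

Singleton bound: d ≤ n − k + 1.
Here n = 15, k = 5, so n − k + 1 = 11.
Given d = 13, check d ≤ 11: NO.
Slack = (n − k + 1) − d = -2.
The slack is negative: d = 13 exceeds n − k + 1 = 11 by 2, so the Singleton bound is violated and no linear [15, 5, 13]_16 code can exist. In particular it is not MDS (MDS requires d = n − k + 1 exactly).
Description: the claimed parameters are [15, 5, 13]_16; such a code would be impossible (violates the Singleton bound).


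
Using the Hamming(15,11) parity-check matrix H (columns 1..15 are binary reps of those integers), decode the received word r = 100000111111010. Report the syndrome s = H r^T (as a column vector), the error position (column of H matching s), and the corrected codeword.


s = (0, 1, 0, 0)^T, error position = 4, corrected codeword c = 100100111111010

Compute s = H r^T mod 2 one row at a time:
  s_1 = 1 + 1 + 1 + 1 + 1 + 0 + 1 + 0 = 6 ≡ 0 (mod 2).
  s_2 = 0 + 0 + 0 + 1 + 1 + 0 + 1 + 0 = 3 ≡ 1 (mod 2).
  s_3 = 0 + 0 + 0 + 1 + 1 + 1 + 1 + 0 = 4 ≡ 0 (mod 2).
  s_4 = 1 + 0 + 0 + 1 + 1 + 1 + 0 + 0 = 4 ≡ 0 (mod 2).
s = (0, 1, 0, 0)^T — this equals column 4 of H (binary 0100), so error is at position 4.
Correct: flip bit 4 of r = 100000111111010 to get c = 100100111111010.


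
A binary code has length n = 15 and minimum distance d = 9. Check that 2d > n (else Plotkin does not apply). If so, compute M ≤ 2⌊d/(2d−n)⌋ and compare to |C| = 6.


Plotkin bound M ≤ 6; given |C| = 6 ≤ bound (satisfied).

Check applicability: 2d = 18, n = 15.
2d − n = 3 > 0, so Plotkin applies.
Compute d/(2d−n) = 9/3 ≈ 3.0000.
⌊d/(2d−n)⌋ = 3.
Plotkin bound: M ≤ 2·3 = 6.
Given |C| = 6, check: satisfied.
This |C| is at the Plotkin bound.


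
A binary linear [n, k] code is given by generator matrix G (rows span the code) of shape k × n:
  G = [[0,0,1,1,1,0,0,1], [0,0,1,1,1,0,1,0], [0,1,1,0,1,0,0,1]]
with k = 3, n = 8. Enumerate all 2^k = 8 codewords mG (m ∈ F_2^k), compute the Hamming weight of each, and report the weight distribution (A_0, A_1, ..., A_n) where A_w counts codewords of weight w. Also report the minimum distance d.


Weight distribution: A_0 = 1, A_2 = 2, A_4 = 5. Minimum distance d = 2.

Enumerate all 2^3 = 8 messages m ∈ F_2^3.
For each, compute codeword c = mG in F_2^8, then tally its weight.
  m = 000 → c = 00000000, weight = 0.
  m = 100 → c = 00111001, weight = 4.
  m = 010 → c = 00111010, weight = 4.
  m = 110 → c = 00000011, weight = 2.
  m = 001 → c = 01101001, weight = 4.
  m = 101 → c = 01010000, weight = 2.
  m = 011 → c = 01010011, weight = 4.
  m = 111 → c = 01101010, weight = 4.
Tally weights:
  weight 0: 1 codewords.
  weight 2: 2 codewords.
  weight 4: 5 codewords.
Minimum distance d = smallest w > 0 with A_w > 0 = 2.
Sanity: Σ A_w = 8 = 2^3 = 8 ✓.


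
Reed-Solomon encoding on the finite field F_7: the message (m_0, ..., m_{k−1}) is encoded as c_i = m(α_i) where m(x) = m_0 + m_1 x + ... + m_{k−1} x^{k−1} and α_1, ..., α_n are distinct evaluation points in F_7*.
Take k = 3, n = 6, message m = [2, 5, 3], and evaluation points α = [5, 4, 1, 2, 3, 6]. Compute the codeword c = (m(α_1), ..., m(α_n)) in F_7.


c = [4, 0, 3, 3, 2, 0]

Message polynomial: m(x) = 2 + 5·x + 3·x^2 (mod 7).
For each evaluation point α_i, compute m(α_i) mod 7:
  α_1 = 5: Horner steps 3 → 6 → 4, so m(5) = 4.
  α_2 = 4: Horner steps 3 → 3 → 0, so m(4) = 0.
  α_3 = 1: Horner steps 3 → 1 → 3, so m(1) = 3.
  α_4 = 2: Horner steps 3 → 4 → 3, so m(2) = 3.
  α_5 = 3: Horner steps 3 → 0 → 2, so m(3) = 2.
  α_6 = 6: Horner steps 3 → 2 → 0, so m(6) = 0.
Codeword c = [4, 0, 3, 3, 2, 0] ∈ F_7^6.


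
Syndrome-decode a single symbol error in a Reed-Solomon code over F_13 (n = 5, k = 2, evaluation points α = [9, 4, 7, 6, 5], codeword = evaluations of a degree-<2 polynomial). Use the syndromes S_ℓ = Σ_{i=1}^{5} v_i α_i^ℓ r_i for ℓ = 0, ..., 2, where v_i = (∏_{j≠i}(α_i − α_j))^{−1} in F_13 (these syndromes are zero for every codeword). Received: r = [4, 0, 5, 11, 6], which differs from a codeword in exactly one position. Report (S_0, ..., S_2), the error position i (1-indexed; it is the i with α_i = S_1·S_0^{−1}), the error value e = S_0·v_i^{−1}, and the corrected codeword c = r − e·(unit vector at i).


S = (2, 12, 7), error at position 4, error magnitude e = 12, c = [4, 0, 5, 12, 6].

Step 1: column multipliers v_i = (∏_{j≠i}(α_i − α_j))^{−1} mod 13.
  i = 1 (α = 9): (9−4)(9−7)(9−6)(9−5) = 5·2·3·4 = 120 ≡ 3, so v_1 = 3^{−1} = 9 (mod 13).
  i = 2 (α = 4): (4−9)(4−7)(4−6)(4−5) = (−5)·(−3)·(−2)·(−1) = 30 ≡ 4, so v_2 = 4^{−1} = 10 (mod 13).
  i = 3 (α = 7): (7−9)(7−4)(7−6)(7−5) = (−2)·3·1·2 = −12 ≡ 1, so v_3 = 1^{−1} = 1 (mod 13).
  i = 4 (α = 6): (6−9)(6−4)(6−7)(6−5) = (−3)·2·(−1)·1 = 6 ≡ 6, so v_4 = 6^{−1} = 11 (mod 13).
  i = 5 (α = 5): (5−9)(5−4)(5−7)(5−6) = (−4)·1·(−2)·(−1) = −8 ≡ 5, so v_5 = 5^{−1} = 8 (mod 13).
  v = [9, 10, 1, 11, 8].
Step 2: syndromes of r = [4, 0, 5, 11, 6] (all sums mod 13).
  S_0 = Σ v_i r_i = 9·4 + 10·0 + 1·5 + 11·11 + 8·6 = 210 ≡ 2.
  S_1 = Σ v_i α_i r_i = 9·9·4 + 10·4·0 + 1·7·5 + 11·6·11 + 8·5·6 = 1325 ≡ 12.
  α_i^2 mod 13 = [3, 3, 10, 10, 12].
  S_2 = Σ v_i α_i^2 r_i = 9·3·4 + 10·3·0 + 1·10·5 + 11·10·11 + 8·12·6 = 1944 ≡ 7.
  S = (2, 12, 7) ≠ 0, so r is not a codeword (an error is present).
Step 3: locate the error. For a single error e at position i, S_ℓ = v_i·e·α_i^ℓ, so α_err = S_1/S_0.
  S_0^{−1} = 2^{−1} = 7 (mod 13), so α_err = 12·7 = 84 ≡ 6 = α_4. Error position i = 4.
  Consistency check: S_2/S_1 = 7·12 = 84 ≡ 6 = α_err ✓ (single-error assumption holds).
Step 4: error magnitude e = S_0/v_4 = S_0·∏_{j≠4}(α_4 − α_j) = 2·6 = 12 ≡ 12 (mod 13).
Step 5: correct position 4: c_4 = r_4 − e = 11 − 12 ≡ 12 (mod 13). Hence c = [4, 0, 5, 12, 6].
  Check: interpolating c through the α_i gives m(x) = 2 + 6·x (degree < 2) with m(α_i) = c_i for every i, so c is indeed a codeword.


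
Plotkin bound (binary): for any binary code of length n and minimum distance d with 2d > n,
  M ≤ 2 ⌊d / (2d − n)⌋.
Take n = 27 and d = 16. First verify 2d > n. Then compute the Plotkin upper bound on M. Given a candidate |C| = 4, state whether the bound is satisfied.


Plotkin bound M ≤ 6; given |C| = 4 ≤ bound (satisfied).

Check applicability: 2d = 32, n = 27.
2d − n = 5 > 0, so Plotkin applies.
Compute d/(2d−n) = 16/5 ≈ 3.2000.
⌊d/(2d−n)⌋ = 3.
Plotkin bound: M ≤ 2·3 = 6.
Given |C| = 4, check: satisfied.
This |C| is below the Plotkin bound.


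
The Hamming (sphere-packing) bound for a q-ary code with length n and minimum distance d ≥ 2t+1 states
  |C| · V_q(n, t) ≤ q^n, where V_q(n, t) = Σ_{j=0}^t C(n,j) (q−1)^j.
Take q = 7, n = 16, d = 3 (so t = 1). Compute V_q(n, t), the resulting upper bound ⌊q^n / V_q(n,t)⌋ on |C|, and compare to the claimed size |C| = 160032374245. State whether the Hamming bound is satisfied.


V_q(n, t) = 97, q^n = 33232930569601, Hamming bound = 342607531645, |C| = 160032374245 ≤ bound (satisfied).

Step 1: Compute V_q(n, t) = Σ_{j=0}^1 C(n, j) (q−1)^j.
  j = 0: C(16,0)·(6)^0 = 1·1 = 1.
  j = 1: C(16,1)·(6)^1 = 16·6 = 96.
  V_q(n, t) = 1 + 96 = 97.
Step 2: q^n = 7^16 = 33232930569601.
Step 3: Hamming bound ⌊q^n / V_q(n,t)⌋ = ⌊33232930569601/97⌋ = 342607531645.
Step 4: Compare |C| = 160032374245 to 342607531645: satisfied.
The claimed |C| lies below the Hamming bound.


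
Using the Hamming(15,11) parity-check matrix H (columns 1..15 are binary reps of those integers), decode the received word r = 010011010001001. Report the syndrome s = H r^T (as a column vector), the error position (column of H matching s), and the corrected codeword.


s = (1, 0, 1, 0)^T, error position = 10, corrected codeword c = 010011010101001

Compute s = H r^T mod 2 one row at a time:
  s_1 = 1 + 0 + 0 + 0 + 1 + 0 + 0 + 1 = 3 ≡ 1 (mod 2).
  s_2 = 0 + 1 + 1 + 0 + 1 + 0 + 0 + 1 = 4 ≡ 0 (mod 2).
  s_3 = 1 + 0 + 1 + 0 + 0 + 0 + 0 + 1 = 3 ≡ 1 (mod 2).
  s_4 = 0 + 0 + 1 + 0 + 0 + 0 + 0 + 1 = 2 ≡ 0 (mod 2).
s = (1, 0, 1, 0)^T — this equals column 10 of H (binary 1010), so error is at position 10.
Correct: flip bit 10 of r = 010011010001001 to get c = 010011010101001.


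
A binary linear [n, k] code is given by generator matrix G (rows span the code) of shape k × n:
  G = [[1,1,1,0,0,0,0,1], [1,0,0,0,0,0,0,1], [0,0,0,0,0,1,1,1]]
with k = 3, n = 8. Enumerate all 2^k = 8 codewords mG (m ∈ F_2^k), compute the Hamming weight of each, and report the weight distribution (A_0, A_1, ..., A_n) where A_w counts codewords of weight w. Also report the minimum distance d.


Weight distribution: A_0 = 1, A_2 = 2, A_3 = 2, A_4 = 1, A_5 = 2. Minimum distance d = 2.

Enumerate all 2^3 = 8 messages m ∈ F_2^3.
For each, compute codeword c = mG in F_2^8, then tally its weight.
  m = 000 → c = 00000000, weight = 0.
  m = 100 → c = 11100001, weight = 4.
  m = 010 → c = 10000001, weight = 2.
  m = 110 → c = 01100000, weight = 2.
  m = 001 → c = 00000111, weight = 3.
  m = 101 → c = 11100110, weight = 5.
  m = 011 → c = 10000110, weight = 3.
  m = 111 → c = 01100111, weight = 5.
Tally weights:
  weight 0: 1 codewords.
  weight 2: 2 codewords.
  weight 3: 2 codewords.
  weight 4: 1 codewords.
  weight 5: 2 codewords.
Minimum distance d = smallest w > 0 with A_w > 0 = 2.
Sanity: Σ A_w = 8 = 2^3 = 8 ✓.


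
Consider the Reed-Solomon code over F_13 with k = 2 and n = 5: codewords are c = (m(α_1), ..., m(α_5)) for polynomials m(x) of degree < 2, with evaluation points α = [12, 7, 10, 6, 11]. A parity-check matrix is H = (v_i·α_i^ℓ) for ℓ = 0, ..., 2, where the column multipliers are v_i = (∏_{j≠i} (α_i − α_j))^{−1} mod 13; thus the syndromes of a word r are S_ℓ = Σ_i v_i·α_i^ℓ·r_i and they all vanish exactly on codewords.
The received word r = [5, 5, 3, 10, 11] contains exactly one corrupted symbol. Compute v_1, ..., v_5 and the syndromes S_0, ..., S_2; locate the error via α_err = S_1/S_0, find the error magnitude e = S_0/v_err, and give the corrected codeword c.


S = (8, 5, 8), error at position 1, error magnitude e = 12, c = [6, 5, 3, 10, 11].

Step 1: column multipliers v_i = (∏_{j≠i}(α_i − α_j))^{−1} mod 13.
  i = 1 (α = 12): (12−7)(12−10)(12−6)(12−11) = 5·2·6·1 = 60 ≡ 8, so v_1 = 8^{−1} = 5 (mod 13).
  i = 2 (α = 7): (7−12)(7−10)(7−6)(7−11) = (−5)·(−3)·1·(−4) = −60 ≡ 5, so v_2 = 5^{−1} = 8 (mod 13).
  i = 3 (α = 10): (10−12)(10−7)(10−6)(10−11) = (−2)·3·4·(−1) = 24 ≡ 11, so v_3 = 11^{−1} = 6 (mod 13).
  i = 4 (α = 6): (6−12)(6−7)(6−10)(6−11) = (−6)·(−1)·(−4)·(−5) = 120 ≡ 3, so v_4 = 3^{−1} = 9 (mod 13).
  i = 5 (α = 11): (11−12)(11−7)(11−10)(11−6) = (−1)·4·1·5 = −20 ≡ 6, so v_5 = 6^{−1} = 11 (mod 13).
  v = [5, 8, 6, 9, 11].
Step 2: syndromes of r = [5, 5, 3, 10, 11] (all sums mod 13).
  S_0 = Σ v_i r_i = 5·5 + 8·5 + 6·3 + 9·10 + 11·11 = 294 ≡ 8.
  S_1 = Σ v_i α_i r_i = 5·12·5 + 8·7·5 + 6·10·3 + 9·6·10 + 11·11·11 = 2631 ≡ 5.
  α_i^2 mod 13 = [1, 10, 9, 10, 4].
  S_2 = Σ v_i α_i^2 r_i = 5·1·5 + 8·10·5 + 6·9·3 + 9·10·10 + 11·4·11 = 1971 ≡ 8.
  S = (8, 5, 8) ≠ 0, so r is not a codeword (an error is present).
Step 3: locate the error. For a single error e at position i, S_ℓ = v_i·e·α_i^ℓ, so α_err = S_1/S_0.
  S_0^{−1} = 8^{−1} = 5 (mod 13), so α_err = 5·5 = 25 ≡ 12 = α_1. Error position i = 1.
  Consistency check: S_2/S_1 = 8·8 = 64 ≡ 12 = α_err ✓ (single-error assumption holds).
Step 4: error magnitude e = S_0/v_1 = S_0·∏_{j≠1}(α_1 − α_j) = 8·8 = 64 ≡ 12 (mod 13).
Step 5: correct position 1: c_1 = r_1 − e = 5 − 12 ≡ 6 (mod 13). Hence c = [6, 5, 3, 10, 11].
  Check: interpolating c through the α_i gives m(x) = 1 + 8·x (degree < 2) with m(α_i) = c_i for every i, so c is indeed a codeword.


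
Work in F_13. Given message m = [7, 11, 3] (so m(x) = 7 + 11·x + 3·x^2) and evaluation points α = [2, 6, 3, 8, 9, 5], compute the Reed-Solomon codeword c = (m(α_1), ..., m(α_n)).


c = [2, 12, 2, 1, 11, 7]

Message polynomial: m(x) = 7 + 11·x + 3·x^2 (mod 13).
For each evaluation point α_i, compute m(α_i) mod 13:
  α_1 = 2: Horner steps 3 → 4 → 2, so m(2) = 2.
  α_2 = 6: Horner steps 3 → 3 → 12, so m(6) = 12.
  α_3 = 3: Horner steps 3 → 7 → 2, so m(3) = 2.
  α_4 = 8: Horner steps 3 → 9 → 1, so m(8) = 1.
  α_5 = 9: Horner steps 3 → 12 → 11, so m(9) = 11.
  α_6 = 5: Horner steps 3 → 0 → 7, so m(5) = 7.
Codeword c = [2, 12, 2, 1, 11, 7] ∈ F_13^6.


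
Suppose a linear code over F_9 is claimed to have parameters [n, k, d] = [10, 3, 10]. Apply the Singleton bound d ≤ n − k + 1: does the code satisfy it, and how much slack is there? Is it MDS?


Singleton RHS = n − k + 1 = 8, slack = -2, bound violated (no such code; not MDS).

Singleton bound: d ≤ n − k + 1.
Here n = 10, k = 3, so n − k + 1 = 8.
Given d = 10, check d ≤ 8: NO.
Slack = (n − k + 1) − d = -2.
The slack is negative: d = 10 exceeds n − k + 1 = 8 by 2, so the Singleton bound is violated and no linear [10, 3, 10]_9 code can exist. In particular it is not MDS (MDS requires d = n − k + 1 exactly).
Description: the claimed parameters are [10, 3, 10]_9; such a code would be impossible (violates the Singleton bound).


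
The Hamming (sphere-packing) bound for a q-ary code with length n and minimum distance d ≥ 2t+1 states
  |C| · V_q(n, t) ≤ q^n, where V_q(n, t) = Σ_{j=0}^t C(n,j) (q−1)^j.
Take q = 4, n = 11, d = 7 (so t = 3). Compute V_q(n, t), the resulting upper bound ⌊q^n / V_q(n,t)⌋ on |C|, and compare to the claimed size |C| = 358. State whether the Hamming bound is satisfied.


V_q(n, t) = 4984, q^n = 4194304, Hamming bound = 841, |C| = 358 ≤ bound (satisfied).

Step 1: Compute V_q(n, t) = Σ_{j=0}^3 C(n, j) (q−1)^j.
  j = 0: C(11,0)·(3)^0 = 1·1 = 1.
  j = 1: C(11,1)·(3)^1 = 11·3 = 33.
  j = 2: C(11,2)·(3)^2 = 55·9 = 495.
  j = 3: C(11,3)·(3)^3 = 165·27 = 4455.
  V_q(n, t) = 1 + 33 + 495 + 4455 = 4984.
Step 2: q^n = 4^11 = 4194304.
Step 3: Hamming bound ⌊q^n / V_q(n,t)⌋ = ⌊4194304/4984⌋ = 841.
Step 4: Compare |C| = 358 to 841: satisfied.
The claimed |C| lies below the Hamming bound.


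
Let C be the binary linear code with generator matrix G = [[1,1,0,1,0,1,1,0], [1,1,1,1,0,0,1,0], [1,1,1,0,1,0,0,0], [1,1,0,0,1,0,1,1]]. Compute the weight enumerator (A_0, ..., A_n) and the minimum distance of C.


Weight distribution: A_0 = 1, A_2 = 1, A_3 = 3, A_4 = 5, A_5 = 4, A_6 = 1, A_7 = 1. Minimum distance d = 2.

Enumerate all 2^4 = 16 messages m ∈ F_2^4.
For each, compute codeword c = mG in F_2^8, then tally its weight.
  m = 0000 → c = 00000000, weight = 0.
  m = 1000 → c = 11010110, weight = 5.
  m = 0100 → c = 11110010, weight = 5.
  m = 1100 → c = 00100100, weight = 2.
  m = 0010 → c = 11101000, weight = 4.
  m = 1010 → c = 00111110, weight = 5.
  m = 0110 → c = 00011010, weight = 3.
  m = 1110 → c = 11001100, weight = 4.
  m = 0001 → c = 11001011, weight = 5.
  m = 1001 → c = 00011101, weight = 4.
  m = 0101 → c = 00111001, weight = 4.
  m = 1101 → c = 11101111, weight = 7.
  m = 0011 → c = 00100011, weight = 3.
  m = 1011 → c = 11110101, weight = 6.
  m = 0111 → c = 11010001, weight = 4.
  m = 1111 → c = 00000111, weight = 3.
Tally weights:
  weight 0: 1 codewords.
  weight 2: 1 codewords.
  weight 3: 3 codewords.
  weight 4: 5 codewords.
  weight 5: 4 codewords.
  weight 6: 1 codewords.
  weight 7: 1 codewords.
Minimum distance d = smallest w > 0 with A_w > 0 = 2.
Sanity: Σ A_w = 16 = 2^4 = 16 ✓.


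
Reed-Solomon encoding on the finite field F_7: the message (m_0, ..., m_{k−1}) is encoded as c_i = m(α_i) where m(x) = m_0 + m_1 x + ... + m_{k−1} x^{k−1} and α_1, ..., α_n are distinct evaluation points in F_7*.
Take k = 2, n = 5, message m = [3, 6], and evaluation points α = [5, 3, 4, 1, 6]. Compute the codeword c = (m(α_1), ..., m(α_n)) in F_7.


c = [5, 0, 6, 2, 4]

Message polynomial: m(x) = 3 + 6·x (mod 7).
For each evaluation point α_i, compute m(α_i) mod 7:
  α_1 = 5: Horner steps 6 → 5, so m(5) = 5.
  α_2 = 3: Horner steps 6 → 0, so m(3) = 0.
  α_3 = 4: Horner steps 6 → 6, so m(4) = 6.
  α_4 = 1: Horner steps 6 → 2, so m(1) = 2.
  α_5 = 6: Horner steps 6 → 4, so m(6) = 4.
Codeword c = [5, 0, 6, 2, 4] ∈ F_7^5.


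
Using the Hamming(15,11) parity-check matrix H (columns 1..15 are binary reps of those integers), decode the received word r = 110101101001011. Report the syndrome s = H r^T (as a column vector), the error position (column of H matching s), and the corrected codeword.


s = (0, 0, 1, 0)^T, error position = 2, corrected codeword c = 100101101001011

Compute s = H r^T mod 2 one row at a time:
  s_1 = 0 + 1 + 0 + 0 + 1 + 0 + 1 + 1 = 4 ≡ 0 (mod 2).
  s_2 = 1 + 0 + 1 + 1 + 1 + 0 + 1 + 1 = 6 ≡ 0 (mod 2).
  s_3 = 1 + 0 + 1 + 1 + 0 + 0 + 1 + 1 = 5 ≡ 1 (mod 2).
  s_4 = 1 + 0 + 0 + 1 + 1 + 0 + 0 + 1 = 4 ≡ 0 (mod 2).
s = (0, 0, 1, 0)^T — this equals column 2 of H (binary 0010), so error is at position 2.
Correct: flip bit 2 of r = 110101101001011 to get c = 100101101001011.


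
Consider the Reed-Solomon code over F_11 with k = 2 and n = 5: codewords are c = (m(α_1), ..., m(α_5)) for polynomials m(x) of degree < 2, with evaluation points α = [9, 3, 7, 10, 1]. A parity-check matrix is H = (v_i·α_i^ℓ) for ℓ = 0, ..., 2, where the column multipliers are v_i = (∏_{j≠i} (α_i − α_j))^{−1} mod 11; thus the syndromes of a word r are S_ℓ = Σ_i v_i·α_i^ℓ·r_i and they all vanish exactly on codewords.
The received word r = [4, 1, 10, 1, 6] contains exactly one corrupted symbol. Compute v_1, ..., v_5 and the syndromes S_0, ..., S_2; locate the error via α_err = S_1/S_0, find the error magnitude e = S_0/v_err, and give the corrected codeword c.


S = (9, 5, 4), error at position 2, error magnitude e = 1, c = [4, 0, 10, 1, 6].

Step 1: column multipliers v_i = (∏_{j≠i}(α_i − α_j))^{−1} mod 11.
  i = 1 (α = 9): (9−3)(9−7)(9−10)(9−1) = 6·2·(−1)·8 = −96 ≡ 3, so v_1 = 3^{−1} = 4 (mod 11).
  i = 2 (α = 3): (3−9)(3−7)(3−10)(3−1) = (−6)·(−4)·(−7)·2 = −336 ≡ 5, so v_2 = 5^{−1} = 9 (mod 11).
  i = 3 (α = 7): (7−9)(7−3)(7−10)(7−1) = (−2)·4·(−3)·6 = 144 ≡ 1, so v_3 = 1^{−1} = 1 (mod 11).
  i = 4 (α = 10): (10−9)(10−3)(10−7)(10−1) = 1·7·3·9 = 189 ≡ 2, so v_4 = 2^{−1} = 6 (mod 11).
  i = 5 (α = 1): (1−9)(1−3)(1−7)(1−10) = (−8)·(−2)·(−6)·(−9) = 864 ≡ 6, so v_5 = 6^{−1} = 2 (mod 11).
  v = [4, 9, 1, 6, 2].
Step 2: syndromes of r = [4, 1, 10, 1, 6] (all sums mod 11).
  S_0 = Σ v_i r_i = 4·4 + 9·1 + 1·10 + 6·1 + 2·6 = 53 ≡ 9.
  S_1 = Σ v_i α_i r_i = 4·9·4 + 9·3·1 + 1·7·10 + 6·10·1 + 2·1·6 = 313 ≡ 5.
  α_i^2 mod 11 = [4, 9, 5, 1, 1].
  S_2 = Σ v_i α_i^2 r_i = 4·4·4 + 9·9·1 + 1·5·10 + 6·1·1 + 2·1·6 = 213 ≡ 4.
  S = (9, 5, 4) ≠ 0, so r is not a codeword (an error is present).
Step 3: locate the error. For a single error e at position i, S_ℓ = v_i·e·α_i^ℓ, so α_err = S_1/S_0.
  S_0^{−1} = 9^{−1} = 5 (mod 11), so α_err = 5·5 = 25 ≡ 3 = α_2. Error position i = 2.
  Consistency check: S_2/S_1 = 4·9 = 36 ≡ 3 = α_err ✓ (single-error assumption holds).
Step 4: error magnitude e = S_0/v_2 = S_0·∏_{j≠2}(α_2 − α_j) = 9·5 = 45 ≡ 1 (mod 11).
Step 5: correct position 2: c_2 = r_2 − e = 1 − 1 ≡ 0 (mod 11). Hence c = [4, 0, 10, 1, 6].
  Check: interpolating c through the α_i gives m(x) = 9 + 8·x (degree < 2) with m(α_i) = c_i for every i, so c is indeed a codeword.


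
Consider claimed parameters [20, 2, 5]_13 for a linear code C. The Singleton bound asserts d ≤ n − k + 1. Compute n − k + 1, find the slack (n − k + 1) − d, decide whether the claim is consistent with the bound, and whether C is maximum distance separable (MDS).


Singleton RHS = n − k + 1 = 19, slack = 14, bound satisfied, not MDS.

Singleton bound: d ≤ n − k + 1.
Here n = 20, k = 2, so n − k + 1 = 19.
Given d = 5, check d ≤ 19: YES.
Slack = (n − k + 1) − d = 14.
The code is NOT MDS (slack = 14 > 0).
Description: the claimed parameters are [20, 2, 5]_13; such a code would be non-MDS.


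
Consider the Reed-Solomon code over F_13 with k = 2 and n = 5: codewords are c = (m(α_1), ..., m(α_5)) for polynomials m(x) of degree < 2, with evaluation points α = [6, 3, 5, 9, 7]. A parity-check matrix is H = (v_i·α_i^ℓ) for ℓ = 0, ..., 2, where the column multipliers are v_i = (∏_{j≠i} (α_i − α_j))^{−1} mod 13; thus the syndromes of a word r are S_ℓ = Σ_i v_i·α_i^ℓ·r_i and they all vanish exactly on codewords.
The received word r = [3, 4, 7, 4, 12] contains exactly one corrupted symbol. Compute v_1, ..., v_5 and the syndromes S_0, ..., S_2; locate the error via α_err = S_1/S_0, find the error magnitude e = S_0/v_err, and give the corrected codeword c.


S = (2, 6, 5), error at position 2, error magnitude e = 2, c = [3, 2, 7, 4, 12].

Step 1: column multipliers v_i = (∏_{j≠i}(α_i − α_j))^{−1} mod 13.
  i = 1 (α = 6): (6−3)(6−5)(6−9)(6−7) = 3·1·(−3)·(−1) = 9 ≡ 9, so v_1 = 9^{−1} = 3 (mod 13).
  i = 2 (α = 3): (3−6)(3−5)(3−9)(3−7) = (−3)·(−2)·(−6)·(−4) = 144 ≡ 1, so v_2 = 1^{−1} = 1 (mod 13).
  i = 3 (α = 5): (5−6)(5−3)(5−9)(5−7) = (−1)·2·(−4)·(−2) = −16 ≡ 10, so v_3 = 10^{−1} = 4 (mod 13).
  i = 4 (α = 9): (9−6)(9−3)(9−5)(9−7) = 3·6·4·2 = 144 ≡ 1, so v_4 = 1^{−1} = 1 (mod 13).
  i = 5 (α = 7): (7−6)(7−3)(7−5)(7−9) = 1·4·2·(−2) = −16 ≡ 10, so v_5 = 10^{−1} = 4 (mod 13).
  v = [3, 1, 4, 1, 4].
Step 2: syndromes of r = [3, 4, 7, 4, 12] (all sums mod 13).
  S_0 = Σ v_i r_i = 3·3 + 1·4 + 4·7 + 1·4 + 4·12 = 93 ≡ 2.
  S_1 = Σ v_i α_i r_i = 3·6·3 + 1·3·4 + 4·5·7 + 1·9·4 + 4·7·12 = 578 ≡ 6.
  α_i^2 mod 13 = [10, 9, 12, 3, 10].
  S_2 = Σ v_i α_i^2 r_i = 3·10·3 + 1·9·4 + 4·12·7 + 1·3·4 + 4·10·12 = 954 ≡ 5.
  S = (2, 6, 5) ≠ 0, so r is not a codeword (an error is present).
Step 3: locate the error. For a single error e at position i, S_ℓ = v_i·e·α_i^ℓ, so α_err = S_1/S_0.
  S_0^{−1} = 2^{−1} = 7 (mod 13), so α_err = 6·7 = 42 ≡ 3 = α_2. Error position i = 2.
  Consistency check: S_2/S_1 = 5·11 = 55 ≡ 3 = α_err ✓ (single-error assumption holds).
Step 4: error magnitude e = S_0/v_2 = S_0·∏_{j≠2}(α_2 − α_j) = 2·1 = 2 ≡ 2 (mod 13).
Step 5: correct position 2: c_2 = r_2 − e = 4 − 2 ≡ 2 (mod 13). Hence c = [3, 2, 7, 4, 12].
  Check: interpolating c through the α_i gives m(x) = 1 + 9·x (degree < 2) with m(α_i) = c_i for every i, so c is indeed a codeword.
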